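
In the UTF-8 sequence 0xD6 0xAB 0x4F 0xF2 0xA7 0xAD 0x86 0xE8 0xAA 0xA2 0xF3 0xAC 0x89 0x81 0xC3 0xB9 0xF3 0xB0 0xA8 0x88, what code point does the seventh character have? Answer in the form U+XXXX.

Offset 0: leading byte 0xD6 = 11010110 → 2-byte char #1 = D6 AB.
Offset 2: leading byte 0x4F = 01001111 → 1-byte char #2 = 4F.
Offset 3: leading byte 0xF2 = 11110010 → 4-byte char #3 = F2 A7 AD 86.
Offset 7: leading byte 0xE8 = 11101000 → 3-byte char #4 = E8 AA A2.
Offset 10: leading byte 0xF3 = 11110011 → 4-byte char #5 = F3 AC 89 81.
Offset 14: leading byte 0xC3 = 11000011 → 2-byte char #6 = C3 B9.
Offset 16: leading byte 0xF3 = 11110011 → 4-byte char #7 = F3 B0 A8 88.
Leading byte 0xF3 = 11110011 matches 11110xxx → 4-byte sequence.
Byte 1: 0xF3 = 11110011, payload 011 (3 bits).
Byte 2: 0xB0 = 10110000 (10xxxxxx ✓), payload 110000.
Byte 3: 0xA8 = 10101000 (10xxxxxx ✓), payload 101000.
Byte 4: 0x88 = 10001000 (10xxxxxx ✓), payload 001000.
Concatenate: 011110000101000001000 = 0xF0A08 (21 bits → U+F0A08).

U+F0A08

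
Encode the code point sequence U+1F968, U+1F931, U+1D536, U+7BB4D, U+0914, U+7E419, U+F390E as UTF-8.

U+1F968: 4-byte form → F0 9F A5 A8.
U+1F931: 4-byte form → F0 9F A4 B1.
U+1D536: 4-byte form → F0 9D 94 B6.
U+7BB4D: 4-byte form → F1 BB AD 8D.
U+0914: 3-byte form → E0 A4 94.
U+7E419: 4-byte form → F1 BE 90 99.
U+F390E: 4-byte form → F3 B3 A4 8E.
Concatenated (27 bytes): F0 9F A5 A8 F0 9F A4 B1 F0 9D 94 B6 F1 BB AD 8D E0 A4 94 F1 BE 90 99 F3 B3 A4 8E.

F0 9F A5 A8 F0 9F A4 B1 F0 9D 94 B6 F1 BB AD 8D E0 A4 94 F1 BE 90 99 F3 B3 A4 8E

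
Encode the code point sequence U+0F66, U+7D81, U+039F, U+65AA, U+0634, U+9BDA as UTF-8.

E0 BD A6 E7 B6 81 CE 9F E6 96 AA D8 B4 E9 AF 9A

U+0F66: 3-byte form → E0 BD A6.
U+7D81: 3-byte form → E7 B6 81.
U+039F: 2-byte form → CE 9F.
U+65AA: 3-byte form → E6 96 AA.
U+0634: 2-byte form → D8 B4.
U+9BDA: 3-byte form → E9 AF 9A.
Concatenated (16 bytes): E0 BD A6 E7 B6 81 CE 9F E6 96 AA D8 B4 E9 AF 9A.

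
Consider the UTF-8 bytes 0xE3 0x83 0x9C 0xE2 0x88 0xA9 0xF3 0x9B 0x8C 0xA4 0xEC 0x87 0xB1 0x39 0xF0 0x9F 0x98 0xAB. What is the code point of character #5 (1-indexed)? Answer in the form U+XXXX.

U+0039

Offset 0: leading byte 0xE3 = 11100011 → 3-byte char #1 = E3 83 9C.
Offset 3: leading byte 0xE2 = 11100010 → 3-byte char #2 = E2 88 A9.
Offset 6: leading byte 0xF3 = 11110011 → 4-byte char #3 = F3 9B 8C A4.
Offset 10: leading byte 0xEC = 11101100 → 3-byte char #4 = EC 87 B1.
Offset 13: leading byte 0x39 = 00111001 → 1-byte char #5 = 39.
Leading byte 0x39 = 00111001 matches 0xxxxxxx → 1-byte sequence.
Byte 1: 0x39 = 00111001, payload 0111001 (7 bits).
Concatenate: 0111001 = 0x39 (7 bits → U+0039).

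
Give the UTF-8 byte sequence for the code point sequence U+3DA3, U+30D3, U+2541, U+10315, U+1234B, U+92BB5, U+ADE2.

E3 B6 A3 E3 83 93 E2 95 81 F0 90 8C 95 F0 92 8D 8B F2 92 AE B5 EA B7 A2

U+3DA3: 3-byte form → E3 B6 A3.
U+30D3: 3-byte form → E3 83 93.
U+2541: 3-byte form → E2 95 81.
U+10315: 4-byte form → F0 90 8C 95.
U+1234B: 4-byte form → F0 92 8D 8B.
U+92BB5: 4-byte form → F2 92 AE B5.
U+ADE2: 3-byte form → EA B7 A2.
Concatenated (24 bytes): E3 B6 A3 E3 83 93 E2 95 81 F0 90 8C 95 F0 92 8D 8B F2 92 AE B5 EA B7 A2.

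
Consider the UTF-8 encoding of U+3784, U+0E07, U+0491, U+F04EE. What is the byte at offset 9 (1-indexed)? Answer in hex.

0xF3

1-indexed offset 9 is 0-indexed offset 8.
U+3784 → 3-byte form E3 9E 84 at offsets 0–2.
U+0E07 → 3-byte form E0 B8 87 at offsets 3–5.
U+0491 → 2-byte form D2 91 at offsets 6–7.
U+F04EE → 4-byte form F3 B0 93 AE at offsets 8–11.
Offset 8 falls in char 4's range; it's byte 1 of F3 B0 93 AE = 0xF3.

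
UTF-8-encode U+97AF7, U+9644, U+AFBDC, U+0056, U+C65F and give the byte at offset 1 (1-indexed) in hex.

0xF2

1-indexed offset 1 is 0-indexed offset 0.
U+97AF7 → 4-byte form F2 97 AB B7 at offsets 0–3.
Offset 0 falls in char 1's range; it's byte 1 of F2 97 AB B7 = 0xF2.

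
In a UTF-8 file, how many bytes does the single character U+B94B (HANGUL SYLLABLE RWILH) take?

3

U+B94B = 0xB94B. UTF-8 uses 1 byte below 0x80, 2 below 0x800, 3 below 0x10000, 4 up to 0x10FFFF. 0xB94B is in U+0800–U+FFFF → 3 bytes.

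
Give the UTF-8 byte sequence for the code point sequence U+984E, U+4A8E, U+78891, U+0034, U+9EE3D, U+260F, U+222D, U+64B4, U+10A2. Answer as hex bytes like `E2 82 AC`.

E9 A1 8E E4 AA 8E F1 B8 A2 91 34 F2 9E B8 BD E2 98 8F E2 88 AD E6 92 B4 E1 82 A2

U+984E: 3-byte form → E9 A1 8E.
U+4A8E: 3-byte form → E4 AA 8E.
U+78891: 4-byte form → F1 B8 A2 91.
U+0034: 1-byte form → 34.
U+9EE3D: 4-byte form → F2 9E B8 BD.
U+260F: 3-byte form → E2 98 8F.
U+222D: 3-byte form → E2 88 AD.
U+64B4: 3-byte form → E6 92 B4.
U+10A2: 3-byte form → E1 82 A2.
Concatenated (27 bytes): E9 A1 8E E4 AA 8E F1 B8 A2 91 34 F2 9E B8 BD E2 98 8F E2 88 AD E6 92 B4 E1 82 A2.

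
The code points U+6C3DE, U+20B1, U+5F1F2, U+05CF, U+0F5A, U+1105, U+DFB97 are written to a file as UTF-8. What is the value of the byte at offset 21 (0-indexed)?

U+6C3DE → 4-byte form F1 AC 8F 9E at offsets 0–3.
U+20B1 → 3-byte form E2 82 B1 at offsets 4–6.
U+5F1F2 → 4-byte form F1 9F 87 B2 at offsets 7–10.
U+05CF → 2-byte form D7 8F at offsets 11–12.
U+0F5A → 3-byte form E0 BD 9A at offsets 13–15.
U+1105 → 3-byte form E1 84 85 at offsets 16–18.
U+DFB97 → 4-byte form F3 9F AE 97 at offsets 19–22.
Offset 21 falls in char 7's range; it's byte 3 of F3 9F AE 97 = 0xAE.

0xAE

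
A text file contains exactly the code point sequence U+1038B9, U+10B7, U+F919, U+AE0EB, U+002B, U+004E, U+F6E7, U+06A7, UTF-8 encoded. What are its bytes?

U+1038B9: 4-byte form → F4 83 A2 B9.
U+10B7: 3-byte form → E1 82 B7.
U+F919: 3-byte form → EF A4 99.
U+AE0EB: 4-byte form → F2 AE 83 AB.
U+002B: 1-byte form → 2B.
U+004E: 1-byte form → 4E.
U+F6E7: 3-byte form → EF 9B A7.
U+06A7: 2-byte form → DA A7.
Concatenated (21 bytes): F4 83 A2 B9 E1 82 B7 EF A4 99 F2 AE 83 AB 2B 4E EF 9B A7 DA A7.

F4 83 A2 B9 E1 82 B7 EF A4 99 F2 AE 83 AB 2B 4E EF 9B A7 DA A7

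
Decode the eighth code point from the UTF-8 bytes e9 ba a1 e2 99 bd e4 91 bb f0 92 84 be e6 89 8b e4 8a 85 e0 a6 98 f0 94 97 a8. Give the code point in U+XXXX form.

Offset 0: leading byte 0xE9 = 11101001 → 3-byte char #1 = E9 BA A1.
Offset 3: leading byte 0xE2 = 11100010 → 3-byte char #2 = E2 99 BD.
Offset 6: leading byte 0xE4 = 11100100 → 3-byte char #3 = E4 91 BB.
Offset 9: leading byte 0xF0 = 11110000 → 4-byte char #4 = F0 92 84 BE.
Offset 13: leading byte 0xE6 = 11100110 → 3-byte char #5 = E6 89 8B.
Offset 16: leading byte 0xE4 = 11100100 → 3-byte char #6 = E4 8A 85.
Offset 19: leading byte 0xE0 = 11100000 → 3-byte char #7 = E0 A6 98.
Offset 22: leading byte 0xF0 = 11110000 → 4-byte char #8 = F0 94 97 A8.
Leading byte 0xF0 = 11110000 matches 11110xxx → 4-byte sequence.
Byte 1: 0xF0 = 11110000, payload 000 (3 bits).
Byte 2: 0x94 = 10010100 (10xxxxxx ✓), payload 010100.
Byte 3: 0x97 = 10010111 (10xxxxxx ✓), payload 010111.
Byte 4: 0xA8 = 10101000 (10xxxxxx ✓), payload 101000.
Concatenate: 000010100010111101000 = 0x145E8 (21 bits → U+145E8).

U+145E8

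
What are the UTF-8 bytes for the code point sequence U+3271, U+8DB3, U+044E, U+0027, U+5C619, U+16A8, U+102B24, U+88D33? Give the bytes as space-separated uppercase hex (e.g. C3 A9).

E3 89 B1 E8 B6 B3 D1 8E 27 F1 9C 98 99 E1 9A A8 F4 82 AC A4 F2 88 B4 B3

U+3271: 3-byte form → E3 89 B1.
U+8DB3: 3-byte form → E8 B6 B3.
U+044E: 2-byte form → D1 8E.
U+0027: 1-byte form → 27.
U+5C619: 4-byte form → F1 9C 98 99.
U+16A8: 3-byte form → E1 9A A8.
U+102B24: 4-byte form → F4 82 AC A4.
U+88D33: 4-byte form → F2 88 B4 B3.
Concatenated (24 bytes): E3 89 B1 E8 B6 B3 D1 8E 27 F1 9C 98 99 E1 9A A8 F4 82 AC A4 F2 88 B4 B3.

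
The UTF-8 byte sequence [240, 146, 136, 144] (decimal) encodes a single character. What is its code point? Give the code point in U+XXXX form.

U+12210

Leading byte 0xF0 = 11110000 matches 11110xxx → 4-byte sequence.
Byte 1: 0xF0 = 11110000, payload 000 (3 bits).
Byte 2: 0x92 = 10010010 (10xxxxxx ✓), payload 010010.
Byte 3: 0x88 = 10001000 (10xxxxxx ✓), payload 001000.
Byte 4: 0x90 = 10010000 (10xxxxxx ✓), payload 010000.
Concatenate: 000010010001000010000 = 0x12210 (21 bits → U+12210).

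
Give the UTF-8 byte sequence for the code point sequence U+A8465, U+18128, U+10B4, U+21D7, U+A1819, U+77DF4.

U+A8465: 4-byte form → F2 A8 91 A5.
U+18128: 4-byte form → F0 98 84 A8.
U+10B4: 3-byte form → E1 82 B4.
U+21D7: 3-byte form → E2 87 97.
U+A1819: 4-byte form → F2 A1 A0 99.
U+77DF4: 4-byte form → F1 B7 B7 B4.
Concatenated (22 bytes): F2 A8 91 A5 F0 98 84 A8 E1 82 B4 E2 87 97 F2 A1 A0 99 F1 B7 B7 B4.

F2 A8 91 A5 F0 98 84 A8 E1 82 B4 E2 87 97 F2 A1 A0 99 F1 B7 B7 B4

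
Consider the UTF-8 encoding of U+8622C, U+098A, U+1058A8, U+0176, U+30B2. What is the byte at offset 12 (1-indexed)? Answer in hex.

1-indexed offset 12 is 0-indexed offset 11.
U+8622C → 4-byte form F2 86 88 AC at offsets 0–3.
U+098A → 3-byte form E0 A6 8A at offsets 4–6.
U+1058A8 → 4-byte form F4 85 A2 A8 at offsets 7–10.
U+0176 → 2-byte form C5 B6 at offsets 11–12.
Offset 11 falls in char 4's range; it's byte 1 of C5 B6 = 0xC5.

0xC5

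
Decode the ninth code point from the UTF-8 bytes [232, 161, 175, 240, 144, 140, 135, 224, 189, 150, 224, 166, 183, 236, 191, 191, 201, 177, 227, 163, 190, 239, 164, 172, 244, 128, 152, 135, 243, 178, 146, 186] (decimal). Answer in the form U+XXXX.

U+100607

Offset 0: leading byte 0xE8 = 11101000 → 3-byte char #1 = E8 A1 AF.
Offset 3: leading byte 0xF0 = 11110000 → 4-byte char #2 = F0 90 8C 87.
Offset 7: leading byte 0xE0 = 11100000 → 3-byte char #3 = E0 BD 96.
Offset 10: leading byte 0xE0 = 11100000 → 3-byte char #4 = E0 A6 B7.
Offset 13: leading byte 0xEC = 11101100 → 3-byte char #5 = EC BF BF.
Offset 16: leading byte 0xC9 = 11001001 → 2-byte char #6 = C9 B1.
Offset 18: leading byte 0xE3 = 11100011 → 3-byte char #7 = E3 A3 BE.
Offset 21: leading byte 0xEF = 11101111 → 3-byte char #8 = EF A4 AC.
Offset 24: leading byte 0xF4 = 11110100 → 4-byte char #9 = F4 80 98 87.
Leading byte 0xF4 = 11110100 matches 11110xxx → 4-byte sequence.
Byte 1: 0xF4 = 11110100, payload 100 (3 bits).
Byte 2: 0x80 = 10000000 (10xxxxxx ✓), payload 000000.
Byte 3: 0x98 = 10011000 (10xxxxxx ✓), payload 011000.
Byte 4: 0x87 = 10000111 (10xxxxxx ✓), payload 000111.
Concatenate: 100000000011000000111 = 0x100607 (21 bits → U+100607).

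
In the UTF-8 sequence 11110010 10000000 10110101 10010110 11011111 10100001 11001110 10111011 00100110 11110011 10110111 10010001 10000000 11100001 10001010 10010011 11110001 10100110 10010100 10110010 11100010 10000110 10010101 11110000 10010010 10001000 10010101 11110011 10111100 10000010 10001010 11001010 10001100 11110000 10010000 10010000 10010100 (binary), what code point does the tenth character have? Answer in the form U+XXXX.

Offset 0: leading byte 0xF2 = 11110010 → 4-byte char #1 = F2 80 B5 96.
Offset 4: leading byte 0xDF = 11011111 → 2-byte char #2 = DF A1.
Offset 6: leading byte 0xCE = 11001110 → 2-byte char #3 = CE BB.
Offset 8: leading byte 0x26 = 00100110 → 1-byte char #4 = 26.
Offset 9: leading byte 0xF3 = 11110011 → 4-byte char #5 = F3 B7 91 80.
Offset 13: leading byte 0xE1 = 11100001 → 3-byte char #6 = E1 8A 93.
Offset 16: leading byte 0xF1 = 11110001 → 4-byte char #7 = F1 A6 94 B2.
Offset 20: leading byte 0xE2 = 11100010 → 3-byte char #8 = E2 86 95.
Offset 23: leading byte 0xF0 = 11110000 → 4-byte char #9 = F0 92 88 95.
Offset 27: leading byte 0xF3 = 11110011 → 4-byte char #10 = F3 BC 82 8A.
Leading byte 0xF3 = 11110011 matches 11110xxx → 4-byte sequence.
Byte 1: 0xF3 = 11110011, payload 011 (3 bits).
Byte 2: 0xBC = 10111100 (10xxxxxx ✓), payload 111100.
Byte 3: 0x82 = 10000010 (10xxxxxx ✓), payload 000010.
Byte 4: 0x8A = 10001010 (10xxxxxx ✓), payload 001010.
Concatenate: 011111100000010001010 = 0xFC08A (21 bits → U+FC08A).

U+FC08A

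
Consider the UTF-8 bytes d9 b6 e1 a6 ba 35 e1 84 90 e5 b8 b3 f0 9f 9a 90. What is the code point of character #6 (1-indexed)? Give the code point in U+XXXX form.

U+1F690

Offset 0: leading byte 0xD9 = 11011001 → 2-byte char #1 = D9 B6.
Offset 2: leading byte 0xE1 = 11100001 → 3-byte char #2 = E1 A6 BA.
Offset 5: leading byte 0x35 = 00110101 → 1-byte char #3 = 35.
Offset 6: leading byte 0xE1 = 11100001 → 3-byte char #4 = E1 84 90.
Offset 9: leading byte 0xE5 = 11100101 → 3-byte char #5 = E5 B8 B3.
Offset 12: leading byte 0xF0 = 11110000 → 4-byte char #6 = F0 9F 9A 90.
Leading byte 0xF0 = 11110000 matches 11110xxx → 4-byte sequence.
Byte 1: 0xF0 = 11110000, payload 000 (3 bits).
Byte 2: 0x9F = 10011111 (10xxxxxx ✓), payload 011111.
Byte 3: 0x9A = 10011010 (10xxxxxx ✓), payload 011010.
Byte 4: 0x90 = 10010000 (10xxxxxx ✓), payload 010000.
Concatenate: 000011111011010010000 = 0x1F690 (21 bits → U+1F690).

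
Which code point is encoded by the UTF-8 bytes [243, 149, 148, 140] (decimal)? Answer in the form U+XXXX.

Leading byte 0xF3 = 11110011 matches 11110xxx → 4-byte sequence.
Byte 1: 0xF3 = 11110011, payload 011 (3 bits).
Byte 2: 0x95 = 10010101 (10xxxxxx ✓), payload 010101.
Byte 3: 0x94 = 10010100 (10xxxxxx ✓), payload 010100.
Byte 4: 0x8C = 10001100 (10xxxxxx ✓), payload 001100.
Concatenate: 011010101010100001100 = 0xD550C (21 bits → U+D550C).

U+D550C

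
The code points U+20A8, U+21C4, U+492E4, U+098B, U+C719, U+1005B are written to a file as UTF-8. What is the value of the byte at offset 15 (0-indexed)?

0x99

U+20A8 → 3-byte form E2 82 A8 at offsets 0–2.
U+21C4 → 3-byte form E2 87 84 at offsets 3–5.
U+492E4 → 4-byte form F1 89 8B A4 at offsets 6–9.
U+098B → 3-byte form E0 A6 8B at offsets 10–12.
U+C719 → 3-byte form EC 9C 99 at offsets 13–15.
Offset 15 falls in char 5's range; it's byte 3 of EC 9C 99 = 0x99.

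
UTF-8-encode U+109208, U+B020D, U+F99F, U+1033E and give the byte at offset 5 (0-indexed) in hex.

0xB0

U+109208 → 4-byte form F4 89 88 88 at offsets 0–3.
U+B020D → 4-byte form F2 B0 88 8D at offsets 4–7.
Offset 5 falls in char 2's range; it's byte 2 of F2 B0 88 8D = 0xB0.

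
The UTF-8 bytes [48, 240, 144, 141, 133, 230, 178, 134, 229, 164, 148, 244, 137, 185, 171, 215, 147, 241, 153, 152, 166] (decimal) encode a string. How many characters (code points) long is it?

Byte at offset 0: 0x30 = 00110000 → 1-byte char (#1). Advance 1.
Byte at offset 1: 0xF0 = 11110000 → 4-byte char (#2). Advance 4.
Byte at offset 5: 0xE6 = 11100110 → 3-byte char (#3). Advance 3.
Byte at offset 8: 0xE5 = 11100101 → 3-byte char (#4). Advance 3.
Byte at offset 11: 0xF4 = 11110100 → 4-byte char (#5). Advance 4.
Byte at offset 15: 0xD7 = 11010111 → 2-byte char (#6). Advance 2.
Byte at offset 17: 0xF1 = 11110001 → 4-byte char (#7). Advance 4.
Reached end at offset 21 after 7 code points.

7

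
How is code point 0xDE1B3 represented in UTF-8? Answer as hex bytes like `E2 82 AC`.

F3 9E 86 B3

U+DE1B3 = 0xDE1B3 = 909747 decimal. In range U+10000–U+10FFFF → 4-byte form: 11110xxx 10xxxxxx 10xxxxxx 10xxxxxx.
Binary (21 bits): 011011110000110110011.
Split 3+6+6+6: 011 | 011110 | 000110 | 110011.
Byte 1: 11110011 = 0xF3.
Byte 2: 10011110 = 0x9E.
Byte 3: 10000110 = 0x86.
Byte 4: 10110011 = 0xB3.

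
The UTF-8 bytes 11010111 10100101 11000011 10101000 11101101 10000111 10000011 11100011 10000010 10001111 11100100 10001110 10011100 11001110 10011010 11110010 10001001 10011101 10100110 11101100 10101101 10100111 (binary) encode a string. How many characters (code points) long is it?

8

Byte at offset 0: 0xD7 = 11010111 → 2-byte char (#1). Advance 2.
Byte at offset 2: 0xC3 = 11000011 → 2-byte char (#2). Advance 2.
Byte at offset 4: 0xED = 11101101 → 3-byte char (#3). Advance 3.
Byte at offset 7: 0xE3 = 11100011 → 3-byte char (#4). Advance 3.
Byte at offset 10: 0xE4 = 11100100 → 3-byte char (#5). Advance 3.
Byte at offset 13: 0xCE = 11001110 → 2-byte char (#6). Advance 2.
Byte at offset 15: 0xF2 = 11110010 → 4-byte char (#7). Advance 4.
Byte at offset 19: 0xEC = 11101100 → 3-byte char (#8). Advance 3.
Reached end at offset 22 after 8 code points.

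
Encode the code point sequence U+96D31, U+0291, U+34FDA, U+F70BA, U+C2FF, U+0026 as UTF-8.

U+96D31: 4-byte form → F2 96 B4 B1.
U+0291: 2-byte form → CA 91.
U+34FDA: 4-byte form → F0 B4 BF 9A.
U+F70BA: 4-byte form → F3 B7 82 BA.
U+C2FF: 3-byte form → EC 8B BF.
U+0026: 1-byte form → 26.
Concatenated (18 bytes): F2 96 B4 B1 CA 91 F0 B4 BF 9A F3 B7 82 BA EC 8B BF 26.

F2 96 B4 B1 CA 91 F0 B4 BF 9A F3 B7 82 BA EC 8B BF 26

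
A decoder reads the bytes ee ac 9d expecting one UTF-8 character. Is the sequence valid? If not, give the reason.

valid

Leading byte 0xEE = 11101110 → 3-byte form.
Continuation bytes 0xAC=10101100, 0x9D=10011101 all match 10xxxxxx.
Decoded value 0xEB1D is ≥ 0x800 (shortest form) and not a surrogate.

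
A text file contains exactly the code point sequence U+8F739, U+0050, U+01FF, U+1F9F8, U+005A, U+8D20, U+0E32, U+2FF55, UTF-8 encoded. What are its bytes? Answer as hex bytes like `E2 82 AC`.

U+8F739: 4-byte form → F2 8F 9C B9.
U+0050: 1-byte form → 50.
U+01FF: 2-byte form → C7 BF.
U+1F9F8: 4-byte form → F0 9F A7 B8.
U+005A: 1-byte form → 5A.
U+8D20: 3-byte form → E8 B4 A0.
U+0E32: 3-byte form → E0 B8 B2.
U+2FF55: 4-byte form → F0 AF BD 95.
Concatenated (22 bytes): F2 8F 9C B9 50 C7 BF F0 9F A7 B8 5A E8 B4 A0 E0 B8 B2 F0 AF BD 95.

F2 8F 9C B9 50 C7 BF F0 9F A7 B8 5A E8 B4 A0 E0 B8 B2 F0 AF BD 95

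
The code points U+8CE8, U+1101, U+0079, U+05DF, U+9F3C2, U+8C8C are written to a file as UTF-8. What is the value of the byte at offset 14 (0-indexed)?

0xB2

U+8CE8 → 3-byte form E8 B3 A8 at offsets 0–2.
U+1101 → 3-byte form E1 84 81 at offsets 3–5.
U+0079 → 1-byte form 79 at offsets 6–6.
U+05DF → 2-byte form D7 9F at offsets 7–8.
U+9F3C2 → 4-byte form F2 9F 8F 82 at offsets 9–12.
U+8C8C → 3-byte form E8 B2 8C at offsets 13–15.
Offset 14 falls in char 6's range; it's byte 2 of E8 B2 8C = 0xB2.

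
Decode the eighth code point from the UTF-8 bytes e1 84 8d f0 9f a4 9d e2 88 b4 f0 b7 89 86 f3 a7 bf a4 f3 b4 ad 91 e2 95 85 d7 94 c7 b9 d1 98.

Offset 0: leading byte 0xE1 = 11100001 → 3-byte char #1 = E1 84 8D.
Offset 3: leading byte 0xF0 = 11110000 → 4-byte char #2 = F0 9F A4 9D.
Offset 7: leading byte 0xE2 = 11100010 → 3-byte char #3 = E2 88 B4.
Offset 10: leading byte 0xF0 = 11110000 → 4-byte char #4 = F0 B7 89 86.
Offset 14: leading byte 0xF3 = 11110011 → 4-byte char #5 = F3 A7 BF A4.
Offset 18: leading byte 0xF3 = 11110011 → 4-byte char #6 = F3 B4 AD 91.
Offset 22: leading byte 0xE2 = 11100010 → 3-byte char #7 = E2 95 85.
Offset 25: leading byte 0xD7 = 11010111 → 2-byte char #8 = D7 94.
Leading byte 0xD7 = 11010111 matches 110xxxxx → 2-byte sequence.
Byte 1: 0xD7 = 11010111, payload 10111 (5 bits).
Byte 2: 0x94 = 10010100 (10xxxxxx ✓), payload 010100.
Concatenate: 10111010100 = 0x5D4 (11 bits → U+05D4).

U+05D4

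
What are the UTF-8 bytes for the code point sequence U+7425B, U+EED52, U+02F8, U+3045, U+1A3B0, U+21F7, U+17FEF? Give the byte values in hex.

U+7425B: 4-byte form → F1 B4 89 9B.
U+EED52: 4-byte form → F3 AE B5 92.
U+02F8: 2-byte form → CB B8.
U+3045: 3-byte form → E3 81 85.
U+1A3B0: 4-byte form → F0 9A 8E B0.
U+21F7: 3-byte form → E2 87 B7.
U+17FEF: 4-byte form → F0 97 BF AF.
Concatenated (24 bytes): F1 B4 89 9B F3 AE B5 92 CB B8 E3 81 85 F0 9A 8E B0 E2 87 B7 F0 97 BF AF.

F1 B4 89 9B F3 AE B5 92 CB B8 E3 81 85 F0 9A 8E B0 E2 87 B7 F0 97 BF AF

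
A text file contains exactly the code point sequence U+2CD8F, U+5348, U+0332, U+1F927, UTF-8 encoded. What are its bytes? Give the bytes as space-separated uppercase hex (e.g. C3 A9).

F0 AC B6 8F E5 8D 88 CC B2 F0 9F A4 A7

U+2CD8F: 4-byte form → F0 AC B6 8F.
U+5348: 3-byte form → E5 8D 88.
U+0332: 2-byte form → CC B2.
U+1F927: 4-byte form → F0 9F A4 A7.
Concatenated (13 bytes): F0 AC B6 8F E5 8D 88 CC B2 F0 9F A4 A7.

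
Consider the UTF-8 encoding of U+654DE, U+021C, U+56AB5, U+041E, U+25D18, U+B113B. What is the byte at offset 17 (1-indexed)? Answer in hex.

0xF2

1-indexed offset 17 is 0-indexed offset 16.
U+654DE → 4-byte form F1 A5 93 9E at offsets 0–3.
U+021C → 2-byte form C8 9C at offsets 4–5.
U+56AB5 → 4-byte form F1 96 AA B5 at offsets 6–9.
U+041E → 2-byte form D0 9E at offsets 10–11.
U+25D18 → 4-byte form F0 A5 B4 98 at offsets 12–15.
U+B113B → 4-byte form F2 B1 84 BB at offsets 16–19.
Offset 16 falls in char 6's range; it's byte 1 of F2 B1 84 BB = 0xF2.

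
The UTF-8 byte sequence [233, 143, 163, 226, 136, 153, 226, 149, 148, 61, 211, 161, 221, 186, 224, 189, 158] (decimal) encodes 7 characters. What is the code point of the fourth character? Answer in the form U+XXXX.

Offset 0: leading byte 0xE9 = 11101001 → 3-byte char #1 = E9 8F A3.
Offset 3: leading byte 0xE2 = 11100010 → 3-byte char #2 = E2 88 99.
Offset 6: leading byte 0xE2 = 11100010 → 3-byte char #3 = E2 95 94.
Offset 9: leading byte 0x3D = 00111101 → 1-byte char #4 = 3D.
Leading byte 0x3D = 00111101 matches 0xxxxxxx → 1-byte sequence.
Byte 1: 0x3D = 00111101, payload 0111101 (7 bits).
Concatenate: 0111101 = 0x3D (7 bits → U+003D).

U+003D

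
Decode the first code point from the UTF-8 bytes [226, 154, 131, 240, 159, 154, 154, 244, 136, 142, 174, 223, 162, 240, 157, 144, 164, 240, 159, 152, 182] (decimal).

U+2683

Offset 0: leading byte 0xE2 = 11100010 → 3-byte char #1 = E2 9A 83.
Leading byte 0xE2 = 11100010 matches 1110xxxx → 3-byte sequence.
Byte 1: 0xE2 = 11100010, payload 0010 (4 bits).
Byte 2: 0x9A = 10011010 (10xxxxxx ✓), payload 011010.
Byte 3: 0x83 = 10000011 (10xxxxxx ✓), payload 000011.
Concatenate: 0010011010000011 = 0x2683 (16 bits → U+2683).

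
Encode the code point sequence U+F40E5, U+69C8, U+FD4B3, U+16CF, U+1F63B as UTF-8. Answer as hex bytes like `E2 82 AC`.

F3 B4 83 A5 E6 A7 88 F3 BD 92 B3 E1 9B 8F F0 9F 98 BB

U+F40E5: 4-byte form → F3 B4 83 A5.
U+69C8: 3-byte form → E6 A7 88.
U+FD4B3: 4-byte form → F3 BD 92 B3.
U+16CF: 3-byte form → E1 9B 8F.
U+1F63B: 4-byte form → F0 9F 98 BB.
Concatenated (18 bytes): F3 B4 83 A5 E6 A7 88 F3 BD 92 B3 E1 9B 8F F0 9F 98 BB.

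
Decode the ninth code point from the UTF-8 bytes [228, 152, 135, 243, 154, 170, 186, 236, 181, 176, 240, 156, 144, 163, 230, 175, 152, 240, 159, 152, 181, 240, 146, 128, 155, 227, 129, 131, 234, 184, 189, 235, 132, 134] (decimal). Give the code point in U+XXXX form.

Offset 0: leading byte 0xE4 = 11100100 → 3-byte char #1 = E4 98 87.
Offset 3: leading byte 0xF3 = 11110011 → 4-byte char #2 = F3 9A AA BA.
Offset 7: leading byte 0xEC = 11101100 → 3-byte char #3 = EC B5 B0.
Offset 10: leading byte 0xF0 = 11110000 → 4-byte char #4 = F0 9C 90 A3.
Offset 14: leading byte 0xE6 = 11100110 → 3-byte char #5 = E6 AF 98.
Offset 17: leading byte 0xF0 = 11110000 → 4-byte char #6 = F0 9F 98 B5.
Offset 21: leading byte 0xF0 = 11110000 → 4-byte char #7 = F0 92 80 9B.
Offset 25: leading byte 0xE3 = 11100011 → 3-byte char #8 = E3 81 83.
Offset 28: leading byte 0xEA = 11101010 → 3-byte char #9 = EA B8 BD.
Leading byte 0xEA = 11101010 matches 1110xxxx → 3-byte sequence.
Byte 1: 0xEA = 11101010, payload 1010 (4 bits).
Byte 2: 0xB8 = 10111000 (10xxxxxx ✓), payload 111000.
Byte 3: 0xBD = 10111101 (10xxxxxx ✓), payload 111101.
Concatenate: 1010111000111101 = 0xAE3D (16 bits → U+AE3D).

U+AE3D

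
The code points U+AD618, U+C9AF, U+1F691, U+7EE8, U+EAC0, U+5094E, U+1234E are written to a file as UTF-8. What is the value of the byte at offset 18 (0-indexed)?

0x90

U+AD618 → 4-byte form F2 AD 98 98 at offsets 0–3.
U+C9AF → 3-byte form EC A6 AF at offsets 4–6.
U+1F691 → 4-byte form F0 9F 9A 91 at offsets 7–10.
U+7EE8 → 3-byte form E7 BB A8 at offsets 11–13.
U+EAC0 → 3-byte form EE AB 80 at offsets 14–16.
U+5094E → 4-byte form F1 90 A5 8E at offsets 17–20.
Offset 18 falls in char 6's range; it's byte 2 of F1 90 A5 8E = 0x90.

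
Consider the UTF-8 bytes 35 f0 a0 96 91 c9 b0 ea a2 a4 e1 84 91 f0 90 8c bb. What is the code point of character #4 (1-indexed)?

U+A8A4

Offset 0: leading byte 0x35 = 00110101 → 1-byte char #1 = 35.
Offset 1: leading byte 0xF0 = 11110000 → 4-byte char #2 = F0 A0 96 91.
Offset 5: leading byte 0xC9 = 11001001 → 2-byte char #3 = C9 B0.
Offset 7: leading byte 0xEA = 11101010 → 3-byte char #4 = EA A2 A4.
Leading byte 0xEA = 11101010 matches 1110xxxx → 3-byte sequence.
Byte 1: 0xEA = 11101010, payload 1010 (4 bits).
Byte 2: 0xA2 = 10100010 (10xxxxxx ✓), payload 100010.
Byte 3: 0xA4 = 10100100 (10xxxxxx ✓), payload 100100.
Concatenate: 1010100010100100 = 0xA8A4 (16 bits → U+A8A4).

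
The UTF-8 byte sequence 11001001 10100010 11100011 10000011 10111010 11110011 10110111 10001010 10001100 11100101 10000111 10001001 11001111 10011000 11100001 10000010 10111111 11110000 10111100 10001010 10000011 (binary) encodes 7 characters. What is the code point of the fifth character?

Offset 0: leading byte 0xC9 = 11001001 → 2-byte char #1 = C9 A2.
Offset 2: leading byte 0xE3 = 11100011 → 3-byte char #2 = E3 83 BA.
Offset 5: leading byte 0xF3 = 11110011 → 4-byte char #3 = F3 B7 8A 8C.
Offset 9: leading byte 0xE5 = 11100101 → 3-byte char #4 = E5 87 89.
Offset 12: leading byte 0xCF = 11001111 → 2-byte char #5 = CF 98.
Leading byte 0xCF = 11001111 matches 110xxxxx → 2-byte sequence.
Byte 1: 0xCF = 11001111, payload 01111 (5 bits).
Byte 2: 0x98 = 10011000 (10xxxxxx ✓), payload 011000.
Concatenate: 01111011000 = 0x3D8 (11 bits → U+03D8).

U+03D8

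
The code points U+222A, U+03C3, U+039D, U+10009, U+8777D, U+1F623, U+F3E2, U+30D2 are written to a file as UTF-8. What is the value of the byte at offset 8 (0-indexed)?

0x90

U+222A → 3-byte form E2 88 AA at offsets 0–2.
U+03C3 → 2-byte form CF 83 at offsets 3–4.
U+039D → 2-byte form CE 9D at offsets 5–6.
U+10009 → 4-byte form F0 90 80 89 at offsets 7–10.
Offset 8 falls in char 4's range; it's byte 2 of F0 90 80 89 = 0x90.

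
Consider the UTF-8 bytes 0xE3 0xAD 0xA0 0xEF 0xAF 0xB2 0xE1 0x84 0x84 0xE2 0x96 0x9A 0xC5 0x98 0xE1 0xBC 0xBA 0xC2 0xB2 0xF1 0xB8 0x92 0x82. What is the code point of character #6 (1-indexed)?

Offset 0: leading byte 0xE3 = 11100011 → 3-byte char #1 = E3 AD A0.
Offset 3: leading byte 0xEF = 11101111 → 3-byte char #2 = EF AF B2.
Offset 6: leading byte 0xE1 = 11100001 → 3-byte char #3 = E1 84 84.
Offset 9: leading byte 0xE2 = 11100010 → 3-byte char #4 = E2 96 9A.
Offset 12: leading byte 0xC5 = 11000101 → 2-byte char #5 = C5 98.
Offset 14: leading byte 0xE1 = 11100001 → 3-byte char #6 = E1 BC BA.
Leading byte 0xE1 = 11100001 matches 1110xxxx → 3-byte sequence.
Byte 1: 0xE1 = 11100001, payload 0001 (4 bits).
Byte 2: 0xBC = 10111100 (10xxxxxx ✓), payload 111100.
Byte 3: 0xBA = 10111010 (10xxxxxx ✓), payload 111010.
Concatenate: 0001111100111010 = 0x1F3A (16 bits → U+1F3A).

U+1F3A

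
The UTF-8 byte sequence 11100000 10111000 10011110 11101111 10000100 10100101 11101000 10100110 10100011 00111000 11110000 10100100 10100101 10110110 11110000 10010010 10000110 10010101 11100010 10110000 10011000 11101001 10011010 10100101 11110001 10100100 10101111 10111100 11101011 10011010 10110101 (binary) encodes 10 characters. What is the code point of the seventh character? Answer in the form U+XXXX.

U+2C18

Offset 0: leading byte 0xE0 = 11100000 → 3-byte char #1 = E0 B8 9E.
Offset 3: leading byte 0xEF = 11101111 → 3-byte char #2 = EF 84 A5.
Offset 6: leading byte 0xE8 = 11101000 → 3-byte char #3 = E8 A6 A3.
Offset 9: leading byte 0x38 = 00111000 → 1-byte char #4 = 38.
Offset 10: leading byte 0xF0 = 11110000 → 4-byte char #5 = F0 A4 A5 B6.
Offset 14: leading byte 0xF0 = 11110000 → 4-byte char #6 = F0 92 86 95.
Offset 18: leading byte 0xE2 = 11100010 → 3-byte char #7 = E2 B0 98.
Leading byte 0xE2 = 11100010 matches 1110xxxx → 3-byte sequence.
Byte 1: 0xE2 = 11100010, payload 0010 (4 bits).
Byte 2: 0xB0 = 10110000 (10xxxxxx ✓), payload 110000.
Byte 3: 0x98 = 10011000 (10xxxxxx ✓), payload 011000.
Concatenate: 0010110000011000 = 0x2C18 (16 bits → U+2C18).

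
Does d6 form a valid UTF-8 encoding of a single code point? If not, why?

invalid (sequence truncated)

Leading byte 0xD6 = 11010110 → 2-byte form, but only 1 byte is present.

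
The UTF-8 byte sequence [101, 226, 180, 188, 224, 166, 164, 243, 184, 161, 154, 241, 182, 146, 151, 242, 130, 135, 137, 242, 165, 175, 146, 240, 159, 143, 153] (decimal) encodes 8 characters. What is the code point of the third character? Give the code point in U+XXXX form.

U+09A4

Offset 0: leading byte 0x65 = 01100101 → 1-byte char #1 = 65.
Offset 1: leading byte 0xE2 = 11100010 → 3-byte char #2 = E2 B4 BC.
Offset 4: leading byte 0xE0 = 11100000 → 3-byte char #3 = E0 A6 A4.
Leading byte 0xE0 = 11100000 matches 1110xxxx → 3-byte sequence.
Byte 1: 0xE0 = 11100000, payload 0000 (4 bits).
Byte 2: 0xA6 = 10100110 (10xxxxxx ✓), payload 100110.
Byte 3: 0xA4 = 10100100 (10xxxxxx ✓), payload 100100.
Concatenate: 0000100110100100 = 0x9A4 (16 bits → U+09A4).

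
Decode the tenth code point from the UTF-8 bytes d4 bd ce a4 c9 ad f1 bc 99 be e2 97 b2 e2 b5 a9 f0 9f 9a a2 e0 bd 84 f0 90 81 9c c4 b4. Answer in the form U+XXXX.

U+0134

Offset 0: leading byte 0xD4 = 11010100 → 2-byte char #1 = D4 BD.
Offset 2: leading byte 0xCE = 11001110 → 2-byte char #2 = CE A4.
Offset 4: leading byte 0xC9 = 11001001 → 2-byte char #3 = C9 AD.
Offset 6: leading byte 0xF1 = 11110001 → 4-byte char #4 = F1 BC 99 BE.
Offset 10: leading byte 0xE2 = 11100010 → 3-byte char #5 = E2 97 B2.
Offset 13: leading byte 0xE2 = 11100010 → 3-byte char #6 = E2 B5 A9.
Offset 16: leading byte 0xF0 = 11110000 → 4-byte char #7 = F0 9F 9A A2.
Offset 20: leading byte 0xE0 = 11100000 → 3-byte char #8 = E0 BD 84.
Offset 23: leading byte 0xF0 = 11110000 → 4-byte char #9 = F0 90 81 9C.
Offset 27: leading byte 0xC4 = 11000100 → 2-byte char #10 = C4 B4.
Leading byte 0xC4 = 11000100 matches 110xxxxx → 2-byte sequence.
Byte 1: 0xC4 = 11000100, payload 00100 (5 bits).
Byte 2: 0xB4 = 10110100 (10xxxxxx ✓), payload 110100.
Concatenate: 00100110100 = 0x134 (11 bits → U+0134).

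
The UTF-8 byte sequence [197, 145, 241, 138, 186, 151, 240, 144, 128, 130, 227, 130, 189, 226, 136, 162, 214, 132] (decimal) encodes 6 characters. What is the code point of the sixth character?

U+0584

Offset 0: leading byte 0xC5 = 11000101 → 2-byte char #1 = C5 91.
Offset 2: leading byte 0xF1 = 11110001 → 4-byte char #2 = F1 8A BA 97.
Offset 6: leading byte 0xF0 = 11110000 → 4-byte char #3 = F0 90 80 82.
Offset 10: leading byte 0xE3 = 11100011 → 3-byte char #4 = E3 82 BD.
Offset 13: leading byte 0xE2 = 11100010 → 3-byte char #5 = E2 88 A2.
Offset 16: leading byte 0xD6 = 11010110 → 2-byte char #6 = D6 84.
Leading byte 0xD6 = 11010110 matches 110xxxxx → 2-byte sequence.
Byte 1: 0xD6 = 11010110, payload 10110 (5 bits).
Byte 2: 0x84 = 10000100 (10xxxxxx ✓), payload 000100.
Concatenate: 10110000100 = 0x584 (11 bits → U+0584).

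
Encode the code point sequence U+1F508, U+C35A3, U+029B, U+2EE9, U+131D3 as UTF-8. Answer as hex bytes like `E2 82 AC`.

U+1F508: 4-byte form → F0 9F 94 88.
U+C35A3: 4-byte form → F3 83 96 A3.
U+029B: 2-byte form → CA 9B.
U+2EE9: 3-byte form → E2 BB A9.
U+131D3: 4-byte form → F0 93 87 93.
Concatenated (17 bytes): F0 9F 94 88 F3 83 96 A3 CA 9B E2 BB A9 F0 93 87 93.

F0 9F 94 88 F3 83 96 A3 CA 9B E2 BB A9 F0 93 87 93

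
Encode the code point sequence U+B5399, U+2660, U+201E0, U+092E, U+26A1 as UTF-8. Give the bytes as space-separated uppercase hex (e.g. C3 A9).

U+B5399: 4-byte form → F2 B5 8E 99.
U+2660: 3-byte form → E2 99 A0.
U+201E0: 4-byte form → F0 A0 87 A0.
U+092E: 3-byte form → E0 A4 AE.
U+26A1: 3-byte form → E2 9A A1.
Concatenated (17 bytes): F2 B5 8E 99 E2 99 A0 F0 A0 87 A0 E0 A4 AE E2 9A A1.

F2 B5 8E 99 E2 99 A0 F0 A0 87 A0 E0 A4 AE E2 9A A1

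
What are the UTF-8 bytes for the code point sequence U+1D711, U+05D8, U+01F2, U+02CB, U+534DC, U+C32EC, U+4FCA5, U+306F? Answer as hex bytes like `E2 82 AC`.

U+1D711: 4-byte form → F0 9D 9C 91.
U+05D8: 2-byte form → D7 98.
U+01F2: 2-byte form → C7 B2.
U+02CB: 2-byte form → CB 8B.
U+534DC: 4-byte form → F1 93 93 9C.
U+C32EC: 4-byte form → F3 83 8B AC.
U+4FCA5: 4-byte form → F1 8F B2 A5.
U+306F: 3-byte form → E3 81 AF.
Concatenated (25 bytes): F0 9D 9C 91 D7 98 C7 B2 CB 8B F1 93 93 9C F3 83 8B AC F1 8F B2 A5 E3 81 AF.

F0 9D 9C 91 D7 98 C7 B2 CB 8B F1 93 93 9C F3 83 8B AC F1 8F B2 A5 E3 81 AF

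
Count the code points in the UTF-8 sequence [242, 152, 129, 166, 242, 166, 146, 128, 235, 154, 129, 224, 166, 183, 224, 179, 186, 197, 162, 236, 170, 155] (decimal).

Byte at offset 0: 0xF2 = 11110010 → 4-byte char (#1). Advance 4.
Byte at offset 4: 0xF2 = 11110010 → 4-byte char (#2). Advance 4.
Byte at offset 8: 0xEB = 11101011 → 3-byte char (#3). Advance 3.
Byte at offset 11: 0xE0 = 11100000 → 3-byte char (#4). Advance 3.
Byte at offset 14: 0xE0 = 11100000 → 3-byte char (#5). Advance 3.
Byte at offset 17: 0xC5 = 11000101 → 2-byte char (#6). Advance 2.
Byte at offset 19: 0xEC = 11101100 → 3-byte char (#7). Advance 3.
Reached end at offset 22 after 7 code points.

7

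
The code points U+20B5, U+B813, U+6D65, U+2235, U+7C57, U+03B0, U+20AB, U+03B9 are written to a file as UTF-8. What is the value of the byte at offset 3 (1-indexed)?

1-indexed offset 3 is 0-indexed offset 2.
U+20B5 → 3-byte form E2 82 B5 at offsets 0–2.
Offset 2 falls in char 1's range; it's byte 3 of E2 82 B5 = 0xB5.

0xB5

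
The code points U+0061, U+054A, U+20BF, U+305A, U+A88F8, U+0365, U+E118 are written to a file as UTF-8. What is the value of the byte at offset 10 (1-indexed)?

0xF2

1-indexed offset 10 is 0-indexed offset 9.
U+0061 → 1-byte form 61 at offsets 0–0.
U+054A → 2-byte form D5 8A at offsets 1–2.
U+20BF → 3-byte form E2 82 BF at offsets 3–5.
U+305A → 3-byte form E3 81 9A at offsets 6–8.
U+A88F8 → 4-byte form F2 A8 A3 B8 at offsets 9–12.
Offset 9 falls in char 5's range; it's byte 1 of F2 A8 A3 B8 = 0xF2.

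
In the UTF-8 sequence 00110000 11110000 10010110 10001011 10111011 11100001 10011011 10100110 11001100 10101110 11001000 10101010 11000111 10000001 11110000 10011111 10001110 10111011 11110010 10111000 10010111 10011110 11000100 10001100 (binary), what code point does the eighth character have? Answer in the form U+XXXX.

U+B85DE

Offset 0: leading byte 0x30 = 00110000 → 1-byte char #1 = 30.
Offset 1: leading byte 0xF0 = 11110000 → 4-byte char #2 = F0 96 8B BB.
Offset 5: leading byte 0xE1 = 11100001 → 3-byte char #3 = E1 9B A6.
Offset 8: leading byte 0xCC = 11001100 → 2-byte char #4 = CC AE.
Offset 10: leading byte 0xC8 = 11001000 → 2-byte char #5 = C8 AA.
Offset 12: leading byte 0xC7 = 11000111 → 2-byte char #6 = C7 81.
Offset 14: leading byte 0xF0 = 11110000 → 4-byte char #7 = F0 9F 8E BB.
Offset 18: leading byte 0xF2 = 11110010 → 4-byte char #8 = F2 B8 97 9E.
Leading byte 0xF2 = 11110010 matches 11110xxx → 4-byte sequence.
Byte 1: 0xF2 = 11110010, payload 010 (3 bits).
Byte 2: 0xB8 = 10111000 (10xxxxxx ✓), payload 111000.
Byte 3: 0x97 = 10010111 (10xxxxxx ✓), payload 010111.
Byte 4: 0x9E = 10011110 (10xxxxxx ✓), payload 011110.
Concatenate: 010111000010111011110 = 0xB85DE (21 bits → U+B85DE).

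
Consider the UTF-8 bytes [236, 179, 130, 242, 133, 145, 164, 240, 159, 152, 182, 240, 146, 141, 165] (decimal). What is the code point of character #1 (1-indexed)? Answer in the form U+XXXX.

Offset 0: leading byte 0xEC = 11101100 → 3-byte char #1 = EC B3 82.
Leading byte 0xEC = 11101100 matches 1110xxxx → 3-byte sequence.
Byte 1: 0xEC = 11101100, payload 1100 (4 bits).
Byte 2: 0xB3 = 10110011 (10xxxxxx ✓), payload 110011.
Byte 3: 0x82 = 10000010 (10xxxxxx ✓), payload 000010.
Concatenate: 1100110011000010 = 0xCCC2 (16 bits → U+CCC2).

U+CCC2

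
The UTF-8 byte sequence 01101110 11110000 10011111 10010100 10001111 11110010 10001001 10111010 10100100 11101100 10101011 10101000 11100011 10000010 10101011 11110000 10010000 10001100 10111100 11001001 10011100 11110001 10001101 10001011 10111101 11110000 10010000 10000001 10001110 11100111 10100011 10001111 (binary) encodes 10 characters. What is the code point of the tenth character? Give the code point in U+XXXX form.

Offset 0: leading byte 0x6E = 01101110 → 1-byte char #1 = 6E.
Offset 1: leading byte 0xF0 = 11110000 → 4-byte char #2 = F0 9F 94 8F.
Offset 5: leading byte 0xF2 = 11110010 → 4-byte char #3 = F2 89 BA A4.
Offset 9: leading byte 0xEC = 11101100 → 3-byte char #4 = EC AB A8.
Offset 12: leading byte 0xE3 = 11100011 → 3-byte char #5 = E3 82 AB.
Offset 15: leading byte 0xF0 = 11110000 → 4-byte char #6 = F0 90 8C BC.
Offset 19: leading byte 0xC9 = 11001001 → 2-byte char #7 = C9 9C.
Offset 21: leading byte 0xF1 = 11110001 → 4-byte char #8 = F1 8D 8B BD.
Offset 25: leading byte 0xF0 = 11110000 → 4-byte char #9 = F0 90 81 8E.
Offset 29: leading byte 0xE7 = 11100111 → 3-byte char #10 = E7 A3 8F.
Leading byte 0xE7 = 11100111 matches 1110xxxx → 3-byte sequence.
Byte 1: 0xE7 = 11100111, payload 0111 (4 bits).
Byte 2: 0xA3 = 10100011 (10xxxxxx ✓), payload 100011.
Byte 3: 0x8F = 10001111 (10xxxxxx ✓), payload 001111.
Concatenate: 0111100011001111 = 0x78CF (16 bits → U+78CF).

U+78CF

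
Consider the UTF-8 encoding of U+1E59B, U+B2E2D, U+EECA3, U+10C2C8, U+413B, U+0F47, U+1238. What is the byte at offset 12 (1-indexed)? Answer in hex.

0xA3

1-indexed offset 12 is 0-indexed offset 11.
U+1E59B → 4-byte form F0 9E 96 9B at offsets 0–3.
U+B2E2D → 4-byte form F2 B2 B8 AD at offsets 4–7.
U+EECA3 → 4-byte form F3 AE B2 A3 at offsets 8–11.
Offset 11 falls in char 3's range; it's byte 4 of F3 AE B2 A3 = 0xA3.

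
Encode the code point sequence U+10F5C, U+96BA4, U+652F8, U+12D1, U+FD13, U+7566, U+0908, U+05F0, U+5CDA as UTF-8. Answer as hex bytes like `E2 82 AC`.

U+10F5C: 4-byte form → F0 90 BD 9C.
U+96BA4: 4-byte form → F2 96 AE A4.
U+652F8: 4-byte form → F1 A5 8B B8.
U+12D1: 3-byte form → E1 8B 91.
U+FD13: 3-byte form → EF B4 93.
U+7566: 3-byte form → E7 95 A6.
U+0908: 3-byte form → E0 A4 88.
U+05F0: 2-byte form → D7 B0.
U+5CDA: 3-byte form → E5 B3 9A.
Concatenated (29 bytes): F0 90 BD 9C F2 96 AE A4 F1 A5 8B B8 E1 8B 91 EF B4 93 E7 95 A6 E0 A4 88 D7 B0 E5 B3 9A.

F0 90 BD 9C F2 96 AE A4 F1 A5 8B B8 E1 8B 91 EF B4 93 E7 95 A6 E0 A4 88 D7 B0 E5 B3 9A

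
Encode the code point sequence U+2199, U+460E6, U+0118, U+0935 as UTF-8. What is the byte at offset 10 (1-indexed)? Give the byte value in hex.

1-indexed offset 10 is 0-indexed offset 9.
U+2199 → 3-byte form E2 86 99 at offsets 0–2.
U+460E6 → 4-byte form F1 86 83 A6 at offsets 3–6.
U+0118 → 2-byte form C4 98 at offsets 7–8.
U+0935 → 3-byte form E0 A4 B5 at offsets 9–11.
Offset 9 falls in char 4's range; it's byte 1 of E0 A4 B5 = 0xE0.

0xE0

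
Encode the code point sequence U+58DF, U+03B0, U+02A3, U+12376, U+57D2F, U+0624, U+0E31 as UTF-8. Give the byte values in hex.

E5 A3 9F CE B0 CA A3 F0 92 8D B6 F1 97 B4 AF D8 A4 E0 B8 B1

U+58DF: 3-byte form → E5 A3 9F.
U+03B0: 2-byte form → CE B0.
U+02A3: 2-byte form → CA A3.
U+12376: 4-byte form → F0 92 8D B6.
U+57D2F: 4-byte form → F1 97 B4 AF.
U+0624: 2-byte form → D8 A4.
U+0E31: 3-byte form → E0 B8 B1.
Concatenated (20 bytes): E5 A3 9F CE B0 CA A3 F0 92 8D B6 F1 97 B4 AF D8 A4 E0 B8 B1.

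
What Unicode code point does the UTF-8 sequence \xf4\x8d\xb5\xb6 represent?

Leading byte 0xF4 = 11110100 matches 11110xxx → 4-byte sequence.
Byte 1: 0xF4 = 11110100, payload 100 (3 bits).
Byte 2: 0x8D = 10001101 (10xxxxxx ✓), payload 001101.
Byte 3: 0xB5 = 10110101 (10xxxxxx ✓), payload 110101.
Byte 4: 0xB6 = 10110110 (10xxxxxx ✓), payload 110110.
Concatenate: 100001101110101110110 = 0x10DD76 (21 bits → U+10DD76).

U+10DD76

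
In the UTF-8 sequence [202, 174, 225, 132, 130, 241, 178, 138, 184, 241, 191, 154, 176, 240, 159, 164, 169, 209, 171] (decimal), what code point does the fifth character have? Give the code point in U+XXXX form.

Offset 0: leading byte 0xCA = 11001010 → 2-byte char #1 = CA AE.
Offset 2: leading byte 0xE1 = 11100001 → 3-byte char #2 = E1 84 82.
Offset 5: leading byte 0xF1 = 11110001 → 4-byte char #3 = F1 B2 8A B8.
Offset 9: leading byte 0xF1 = 11110001 → 4-byte char #4 = F1 BF 9A B0.
Offset 13: leading byte 0xF0 = 11110000 → 4-byte char #5 = F0 9F A4 A9.
Leading byte 0xF0 = 11110000 matches 11110xxx → 4-byte sequence.
Byte 1: 0xF0 = 11110000, payload 000 (3 bits).
Byte 2: 0x9F = 10011111 (10xxxxxx ✓), payload 011111.
Byte 3: 0xA4 = 10100100 (10xxxxxx ✓), payload 100100.
Byte 4: 0xA9 = 10101001 (10xxxxxx ✓), payload 101001.
Concatenate: 000011111100100101001 = 0x1F929 (21 bits → U+1F929).

U+1F929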